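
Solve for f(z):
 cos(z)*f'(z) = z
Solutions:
 f(z) = C1 + Integral(z/cos(z), z)


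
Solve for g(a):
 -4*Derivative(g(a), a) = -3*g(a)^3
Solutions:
 g(a) = -sqrt(2)*sqrt(-1/(C1 + 3*a))
 g(a) = sqrt(2)*sqrt(-1/(C1 + 3*a))


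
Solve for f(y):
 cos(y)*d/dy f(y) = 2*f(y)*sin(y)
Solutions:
 f(y) = C1/cos(y)^2


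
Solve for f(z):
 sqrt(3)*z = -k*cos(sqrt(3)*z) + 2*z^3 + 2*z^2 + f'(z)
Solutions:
 f(z) = C1 + sqrt(3)*k*sin(sqrt(3)*z)/3 - z^4/2 - 2*z^3/3 + sqrt(3)*z^2/2


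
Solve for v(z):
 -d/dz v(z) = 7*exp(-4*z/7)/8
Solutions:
 v(z) = C1 + 49*exp(-4*z/7)/32


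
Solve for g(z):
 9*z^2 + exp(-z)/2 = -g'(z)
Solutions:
 g(z) = C1 - 3*z^3 + exp(-z)/2


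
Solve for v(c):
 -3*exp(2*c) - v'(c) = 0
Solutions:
 v(c) = C1 - 3*exp(2*c)/2


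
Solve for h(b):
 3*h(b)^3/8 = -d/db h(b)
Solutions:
 h(b) = -2*sqrt(-1/(C1 - 3*b))
 h(b) = 2*sqrt(-1/(C1 - 3*b))


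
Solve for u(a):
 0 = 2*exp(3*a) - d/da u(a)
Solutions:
 u(a) = C1 + 2*exp(3*a)/3


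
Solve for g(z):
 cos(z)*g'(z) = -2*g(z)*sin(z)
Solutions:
 g(z) = C1*cos(z)^2


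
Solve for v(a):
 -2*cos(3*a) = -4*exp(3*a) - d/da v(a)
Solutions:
 v(a) = C1 - 4*exp(3*a)/3 + 2*sin(3*a)/3


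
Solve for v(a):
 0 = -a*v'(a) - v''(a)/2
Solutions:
 v(a) = C1 + C2*erf(a)


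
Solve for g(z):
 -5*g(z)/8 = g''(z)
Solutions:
 g(z) = C1*sin(sqrt(10)*z/4) + C2*cos(sqrt(10)*z/4)


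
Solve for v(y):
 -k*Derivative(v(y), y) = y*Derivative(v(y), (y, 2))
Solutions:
 v(y) = C1 + y^(1 - re(k))*(C2*sin(log(y)*Abs(im(k))) + C3*cos(log(y)*im(k)))


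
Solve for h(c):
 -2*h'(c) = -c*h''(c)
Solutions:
 h(c) = C1 + C2*c^3


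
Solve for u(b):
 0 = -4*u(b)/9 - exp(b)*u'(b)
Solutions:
 u(b) = C1*exp(4*exp(-b)/9)


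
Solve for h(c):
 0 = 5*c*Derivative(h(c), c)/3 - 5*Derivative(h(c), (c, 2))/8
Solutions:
 h(c) = C1 + C2*erfi(2*sqrt(3)*c/3)


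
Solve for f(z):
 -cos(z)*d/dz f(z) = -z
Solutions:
 f(z) = C1 + Integral(z/cos(z), z)


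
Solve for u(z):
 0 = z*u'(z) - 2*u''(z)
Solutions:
 u(z) = C1 + C2*erfi(z/2)


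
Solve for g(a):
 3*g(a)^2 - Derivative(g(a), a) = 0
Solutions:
 g(a) = -1/(C1 + 3*a)


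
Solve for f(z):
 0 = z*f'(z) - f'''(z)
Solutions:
 f(z) = C1 + Integral(C2*airyai(z) + C3*airybi(z), z)


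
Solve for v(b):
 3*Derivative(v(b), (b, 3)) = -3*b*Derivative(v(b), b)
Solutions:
 v(b) = C1 + Integral(C2*airyai(-b) + C3*airybi(-b), b)


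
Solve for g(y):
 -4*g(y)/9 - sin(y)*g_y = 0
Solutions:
 g(y) = C1*(cos(y) + 1)^(2/9)/(cos(y) - 1)^(2/9)


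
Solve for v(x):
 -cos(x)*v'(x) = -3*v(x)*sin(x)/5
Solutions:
 v(x) = C1/cos(x)^(3/5)


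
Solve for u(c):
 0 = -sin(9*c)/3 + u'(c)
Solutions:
 u(c) = C1 - cos(9*c)/27


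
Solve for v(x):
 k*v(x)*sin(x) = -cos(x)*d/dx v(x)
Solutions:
 v(x) = C1*exp(k*log(cos(x)))


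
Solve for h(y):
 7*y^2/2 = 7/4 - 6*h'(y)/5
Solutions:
 h(y) = C1 - 35*y^3/36 + 35*y/24


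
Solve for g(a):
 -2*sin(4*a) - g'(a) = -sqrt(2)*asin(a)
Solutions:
 g(a) = C1 + sqrt(2)*(a*asin(a) + sqrt(1 - a^2)) + cos(4*a)/2


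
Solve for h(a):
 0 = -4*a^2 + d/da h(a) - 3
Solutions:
 h(a) = C1 + 4*a^3/3 + 3*a


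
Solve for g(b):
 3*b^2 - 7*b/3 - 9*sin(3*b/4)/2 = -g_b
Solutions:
 g(b) = C1 - b^3 + 7*b^2/6 - 6*cos(3*b/4)


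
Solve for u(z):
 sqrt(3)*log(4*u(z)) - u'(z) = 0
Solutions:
 -sqrt(3)*Integral(1/(log(_y) + 2*log(2)), (_y, u(z)))/3 = C1 - z


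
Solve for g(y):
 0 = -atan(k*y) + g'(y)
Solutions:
 g(y) = C1 + Piecewise((y*atan(k*y) - log(k^2*y^2 + 1)/(2*k), Ne(k, 0)), (0, True))


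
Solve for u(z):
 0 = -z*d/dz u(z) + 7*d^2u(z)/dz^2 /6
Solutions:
 u(z) = C1 + C2*erfi(sqrt(21)*z/7)


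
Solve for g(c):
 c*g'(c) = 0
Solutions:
 g(c) = C1


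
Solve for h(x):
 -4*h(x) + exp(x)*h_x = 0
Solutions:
 h(x) = C1*exp(-4*exp(-x))


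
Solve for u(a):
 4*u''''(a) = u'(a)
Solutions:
 u(a) = C1 + C4*exp(2^(1/3)*a/2) + (C2*sin(2^(1/3)*sqrt(3)*a/4) + C3*cos(2^(1/3)*sqrt(3)*a/4))*exp(-2^(1/3)*a/4)


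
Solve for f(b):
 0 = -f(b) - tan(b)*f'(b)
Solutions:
 f(b) = C1/sin(b)


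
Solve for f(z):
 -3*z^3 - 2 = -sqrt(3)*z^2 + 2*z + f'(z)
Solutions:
 f(z) = C1 - 3*z^4/4 + sqrt(3)*z^3/3 - z^2 - 2*z


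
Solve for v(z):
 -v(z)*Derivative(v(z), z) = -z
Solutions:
 v(z) = -sqrt(C1 + z^2)
 v(z) = sqrt(C1 + z^2)


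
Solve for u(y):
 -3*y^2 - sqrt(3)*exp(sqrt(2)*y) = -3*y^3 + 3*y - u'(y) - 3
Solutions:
 u(y) = C1 - 3*y^4/4 + y^3 + 3*y^2/2 - 3*y + sqrt(6)*exp(sqrt(2)*y)/2


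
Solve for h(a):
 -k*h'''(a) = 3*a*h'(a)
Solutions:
 h(a) = C1 + Integral(C2*airyai(3^(1/3)*a*(-1/k)^(1/3)) + C3*airybi(3^(1/3)*a*(-1/k)^(1/3)), a)


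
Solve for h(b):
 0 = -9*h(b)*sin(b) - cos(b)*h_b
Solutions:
 h(b) = C1*cos(b)^9


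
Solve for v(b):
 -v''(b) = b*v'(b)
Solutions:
 v(b) = C1 + C2*erf(sqrt(2)*b/2)


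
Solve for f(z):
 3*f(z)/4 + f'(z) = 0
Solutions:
 f(z) = C1*exp(-3*z/4)


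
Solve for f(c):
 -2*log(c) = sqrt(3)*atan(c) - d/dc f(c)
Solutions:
 f(c) = C1 + 2*c*log(c) - 2*c + sqrt(3)*(c*atan(c) - log(c^2 + 1)/2)


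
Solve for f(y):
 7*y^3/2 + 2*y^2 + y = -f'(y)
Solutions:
 f(y) = C1 - 7*y^4/8 - 2*y^3/3 - y^2/2


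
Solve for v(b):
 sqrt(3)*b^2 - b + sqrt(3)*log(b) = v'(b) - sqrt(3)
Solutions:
 v(b) = C1 + sqrt(3)*b^3/3 - b^2/2 + sqrt(3)*b*log(b)


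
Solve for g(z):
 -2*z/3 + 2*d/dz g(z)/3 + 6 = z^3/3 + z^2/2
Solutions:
 g(z) = C1 + z^4/8 + z^3/4 + z^2/2 - 9*z


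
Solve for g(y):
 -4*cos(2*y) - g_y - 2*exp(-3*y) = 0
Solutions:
 g(y) = C1 - 2*sin(2*y) + 2*exp(-3*y)/3


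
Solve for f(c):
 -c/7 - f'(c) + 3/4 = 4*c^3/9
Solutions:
 f(c) = C1 - c^4/9 - c^2/14 + 3*c/4


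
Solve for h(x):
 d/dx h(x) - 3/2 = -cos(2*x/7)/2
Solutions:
 h(x) = C1 + 3*x/2 - 7*sin(2*x/7)/4


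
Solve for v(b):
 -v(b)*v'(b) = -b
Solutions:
 v(b) = -sqrt(C1 + b^2)
 v(b) = sqrt(C1 + b^2)


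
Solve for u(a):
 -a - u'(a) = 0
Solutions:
 u(a) = C1 - a^2/2


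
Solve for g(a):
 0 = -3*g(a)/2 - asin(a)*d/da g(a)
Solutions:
 g(a) = C1*exp(-3*Integral(1/asin(a), a)/2)


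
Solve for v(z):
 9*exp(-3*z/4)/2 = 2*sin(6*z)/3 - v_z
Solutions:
 v(z) = C1 - cos(6*z)/9 + 6*exp(-3*z/4)


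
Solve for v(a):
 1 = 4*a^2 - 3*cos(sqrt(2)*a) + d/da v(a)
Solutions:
 v(a) = C1 - 4*a^3/3 + a + 3*sqrt(2)*sin(sqrt(2)*a)/2


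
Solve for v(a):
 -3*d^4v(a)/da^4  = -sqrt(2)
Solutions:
 v(a) = C1 + C2*a + C3*a^2 + C4*a^3 + sqrt(2)*a^4/72


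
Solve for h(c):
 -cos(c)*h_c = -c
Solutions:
 h(c) = C1 + Integral(c/cos(c), c)


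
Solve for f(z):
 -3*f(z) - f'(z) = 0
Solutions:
 f(z) = C1*exp(-3*z)


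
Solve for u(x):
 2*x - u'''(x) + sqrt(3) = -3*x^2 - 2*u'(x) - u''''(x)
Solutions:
 u(x) = C1 + C4*exp(-x) - x^3/2 - x^2/2 - 3*x/2 - sqrt(3)*x/2 + (C2*sin(x) + C3*cos(x))*exp(x)


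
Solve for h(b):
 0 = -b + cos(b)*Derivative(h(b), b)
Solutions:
 h(b) = C1 + Integral(b/cos(b), b)


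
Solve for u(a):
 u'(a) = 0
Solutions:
 u(a) = C1


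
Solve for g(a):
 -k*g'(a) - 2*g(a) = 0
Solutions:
 g(a) = C1*exp(-2*a/k)


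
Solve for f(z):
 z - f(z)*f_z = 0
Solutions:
 f(z) = -sqrt(C1 + z^2)
 f(z) = sqrt(C1 + z^2)


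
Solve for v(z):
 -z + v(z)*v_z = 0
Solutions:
 v(z) = -sqrt(C1 + z^2)
 v(z) = sqrt(C1 + z^2)


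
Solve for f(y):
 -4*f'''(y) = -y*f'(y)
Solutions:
 f(y) = C1 + Integral(C2*airyai(2^(1/3)*y/2) + C3*airybi(2^(1/3)*y/2), y)


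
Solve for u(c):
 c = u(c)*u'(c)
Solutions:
 u(c) = -sqrt(C1 + c^2)
 u(c) = sqrt(C1 + c^2)


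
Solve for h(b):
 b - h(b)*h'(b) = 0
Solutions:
 h(b) = -sqrt(C1 + b^2)
 h(b) = sqrt(C1 + b^2)


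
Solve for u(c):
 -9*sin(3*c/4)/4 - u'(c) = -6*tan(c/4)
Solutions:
 u(c) = C1 - 24*log(cos(c/4)) + 3*cos(3*c/4)


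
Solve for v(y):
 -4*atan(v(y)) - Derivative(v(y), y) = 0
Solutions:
 Integral(1/atan(_y), (_y, v(y))) = C1 - 4*y


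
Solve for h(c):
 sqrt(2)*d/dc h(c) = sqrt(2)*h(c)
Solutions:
 h(c) = C1*exp(c)


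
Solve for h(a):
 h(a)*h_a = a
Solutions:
 h(a) = -sqrt(C1 + a^2)
 h(a) = sqrt(C1 + a^2)


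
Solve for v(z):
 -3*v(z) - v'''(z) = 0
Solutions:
 v(z) = C3*exp(-3^(1/3)*z) + (C1*sin(3^(5/6)*z/2) + C2*cos(3^(5/6)*z/2))*exp(3^(1/3)*z/2)


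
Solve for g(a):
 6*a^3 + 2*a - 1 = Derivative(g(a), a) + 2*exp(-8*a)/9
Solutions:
 g(a) = C1 + 3*a^4/2 + a^2 - a + exp(-8*a)/36


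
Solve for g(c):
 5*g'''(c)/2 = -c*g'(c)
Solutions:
 g(c) = C1 + Integral(C2*airyai(-2^(1/3)*5^(2/3)*c/5) + C3*airybi(-2^(1/3)*5^(2/3)*c/5), c)


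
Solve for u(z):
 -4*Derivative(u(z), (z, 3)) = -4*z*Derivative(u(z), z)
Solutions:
 u(z) = C1 + Integral(C2*airyai(z) + C3*airybi(z), z)


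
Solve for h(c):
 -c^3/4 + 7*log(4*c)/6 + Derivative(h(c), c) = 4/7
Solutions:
 h(c) = C1 + c^4/16 - 7*c*log(c)/6 - 7*c*log(2)/3 + 73*c/42


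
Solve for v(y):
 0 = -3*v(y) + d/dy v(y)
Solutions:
 v(y) = C1*exp(3*y)


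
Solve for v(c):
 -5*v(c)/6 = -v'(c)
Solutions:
 v(c) = C1*exp(5*c/6)


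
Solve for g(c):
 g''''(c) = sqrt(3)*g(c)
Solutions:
 g(c) = C1*exp(-3^(1/8)*c) + C2*exp(3^(1/8)*c) + C3*sin(3^(1/8)*c) + C4*cos(3^(1/8)*c)


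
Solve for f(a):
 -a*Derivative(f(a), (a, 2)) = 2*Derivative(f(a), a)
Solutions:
 f(a) = C1 + C2/a


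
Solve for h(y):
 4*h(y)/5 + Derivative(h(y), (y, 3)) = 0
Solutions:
 h(y) = C3*exp(-10^(2/3)*y/5) + (C1*sin(10^(2/3)*sqrt(3)*y/10) + C2*cos(10^(2/3)*sqrt(3)*y/10))*exp(10^(2/3)*y/10)


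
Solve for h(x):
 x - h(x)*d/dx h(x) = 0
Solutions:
 h(x) = -sqrt(C1 + x^2)
 h(x) = sqrt(C1 + x^2)


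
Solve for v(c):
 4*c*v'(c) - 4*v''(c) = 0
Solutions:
 v(c) = C1 + C2*erfi(sqrt(2)*c/2)


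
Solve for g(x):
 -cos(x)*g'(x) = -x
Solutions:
 g(x) = C1 + Integral(x/cos(x), x)


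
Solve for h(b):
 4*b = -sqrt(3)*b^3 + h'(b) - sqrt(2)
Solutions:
 h(b) = C1 + sqrt(3)*b^4/4 + 2*b^2 + sqrt(2)*b


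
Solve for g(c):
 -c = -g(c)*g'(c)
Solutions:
 g(c) = -sqrt(C1 + c^2)
 g(c) = sqrt(C1 + c^2)


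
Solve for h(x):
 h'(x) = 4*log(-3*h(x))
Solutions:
 -Integral(1/(log(-_y) + log(3)), (_y, h(x)))/4 = C1 - x


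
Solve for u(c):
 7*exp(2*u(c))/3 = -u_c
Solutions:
 u(c) = log(-sqrt(1/(C1 + 7*c))) - log(2) + log(6)/2
 u(c) = log(1/(C1 + 7*c))/2 - log(2) + log(6)/2


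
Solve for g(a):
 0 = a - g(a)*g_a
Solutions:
 g(a) = -sqrt(C1 + a^2)
 g(a) = sqrt(C1 + a^2)


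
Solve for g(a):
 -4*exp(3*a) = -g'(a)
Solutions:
 g(a) = C1 + 4*exp(3*a)/3


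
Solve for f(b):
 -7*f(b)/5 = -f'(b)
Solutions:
 f(b) = C1*exp(7*b/5)


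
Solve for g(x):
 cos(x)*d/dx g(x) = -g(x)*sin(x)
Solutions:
 g(x) = C1*cos(x)


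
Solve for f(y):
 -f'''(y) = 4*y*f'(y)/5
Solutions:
 f(y) = C1 + Integral(C2*airyai(-10^(2/3)*y/5) + C3*airybi(-10^(2/3)*y/5), y)


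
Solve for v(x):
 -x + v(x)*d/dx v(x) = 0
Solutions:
 v(x) = -sqrt(C1 + x^2)
 v(x) = sqrt(C1 + x^2)


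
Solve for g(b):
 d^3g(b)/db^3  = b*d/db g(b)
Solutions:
 g(b) = C1 + Integral(C2*airyai(b) + C3*airybi(b), b)


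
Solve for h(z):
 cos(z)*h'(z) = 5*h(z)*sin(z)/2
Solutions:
 h(z) = C1/cos(z)^(5/2)


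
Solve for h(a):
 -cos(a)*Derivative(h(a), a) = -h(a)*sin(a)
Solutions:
 h(a) = C1/cos(a)


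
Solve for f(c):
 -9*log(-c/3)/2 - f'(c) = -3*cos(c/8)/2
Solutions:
 f(c) = C1 - 9*c*log(-c)/2 + 9*c/2 + 9*c*log(3)/2 + 12*sin(c/8)


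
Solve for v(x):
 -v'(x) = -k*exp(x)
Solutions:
 v(x) = C1 + k*exp(x)


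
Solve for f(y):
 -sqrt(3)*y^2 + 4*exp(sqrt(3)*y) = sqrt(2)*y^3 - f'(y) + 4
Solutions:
 f(y) = C1 + sqrt(2)*y^4/4 + sqrt(3)*y^3/3 + 4*y - 4*sqrt(3)*exp(sqrt(3)*y)/3


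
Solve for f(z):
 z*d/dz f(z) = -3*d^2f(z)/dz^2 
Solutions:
 f(z) = C1 + C2*erf(sqrt(6)*z/6)


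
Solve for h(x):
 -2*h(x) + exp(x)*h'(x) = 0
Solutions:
 h(x) = C1*exp(-2*exp(-x))


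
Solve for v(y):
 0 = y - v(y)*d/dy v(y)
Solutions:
 v(y) = -sqrt(C1 + y^2)
 v(y) = sqrt(C1 + y^2)


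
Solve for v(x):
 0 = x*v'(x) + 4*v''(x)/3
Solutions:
 v(x) = C1 + C2*erf(sqrt(6)*x/4)


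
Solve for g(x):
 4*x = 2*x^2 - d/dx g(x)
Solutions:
 g(x) = C1 + 2*x^3/3 - 2*x^2


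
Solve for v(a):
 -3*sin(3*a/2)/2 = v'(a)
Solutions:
 v(a) = C1 + cos(3*a/2)


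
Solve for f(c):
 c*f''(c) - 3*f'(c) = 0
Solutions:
 f(c) = C1 + C2*c^4


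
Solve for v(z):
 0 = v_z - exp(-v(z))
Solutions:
 v(z) = log(C1 + z)


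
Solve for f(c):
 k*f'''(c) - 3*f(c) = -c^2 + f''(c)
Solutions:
 f(c) = C1*exp(c*(-(sqrt(((81 + 2/k^2)^2 - 4/k^4)/k^2)/2 - 81/(2*k) - 1/k^3)^(1/3) + 1/k - 1/(k^2*(sqrt(((81 + 2/k^2)^2 - 4/k^4)/k^2)/2 - 81/(2*k) - 1/k^3)^(1/3)))/3) + C2*exp(c*((sqrt(((81 + 2/k^2)^2 - 4/k^4)/k^2)/2 - 81/(2*k) - 1/k^3)^(1/3) - sqrt(3)*I*(sqrt(((81 + 2/k^2)^2 - 4/k^4)/k^2)/2 - 81/(2*k) - 1/k^3)^(1/3) + 2/k - 4/(k^2*(-1 + sqrt(3)*I)*(sqrt(((81 + 2/k^2)^2 - 4/k^4)/k^2)/2 - 81/(2*k) - 1/k^3)^(1/3)))/6) + C3*exp(c*((sqrt(((81 + 2/k^2)^2 - 4/k^4)/k^2)/2 - 81/(2*k) - 1/k^3)^(1/3) + sqrt(3)*I*(sqrt(((81 + 2/k^2)^2 - 4/k^4)/k^2)/2 - 81/(2*k) - 1/k^3)^(1/3) + 2/k + 4/(k^2*(1 + sqrt(3)*I)*(sqrt(((81 + 2/k^2)^2 - 4/k^4)/k^2)/2 - 81/(2*k) - 1/k^3)^(1/3)))/6) + c^2/3 - 2/9


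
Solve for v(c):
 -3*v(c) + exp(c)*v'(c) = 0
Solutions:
 v(c) = C1*exp(-3*exp(-c))


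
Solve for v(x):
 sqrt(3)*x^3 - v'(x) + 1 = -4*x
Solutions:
 v(x) = C1 + sqrt(3)*x^4/4 + 2*x^2 + x


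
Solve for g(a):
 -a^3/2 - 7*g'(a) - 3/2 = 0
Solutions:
 g(a) = C1 - a^4/56 - 3*a/14


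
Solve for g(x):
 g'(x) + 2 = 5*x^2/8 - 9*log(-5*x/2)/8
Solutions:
 g(x) = C1 + 5*x^3/24 - 9*x*log(-x)/8 + x*(-9*log(5) - 7 + 9*log(2))/8


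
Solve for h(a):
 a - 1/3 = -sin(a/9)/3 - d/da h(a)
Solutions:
 h(a) = C1 - a^2/2 + a/3 + 3*cos(a/9)


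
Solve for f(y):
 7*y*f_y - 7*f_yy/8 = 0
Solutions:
 f(y) = C1 + C2*erfi(2*y)


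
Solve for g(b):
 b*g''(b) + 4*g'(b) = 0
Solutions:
 g(b) = C1 + C2/b^3


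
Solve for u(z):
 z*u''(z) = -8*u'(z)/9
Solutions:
 u(z) = C1 + C2*z^(1/9)


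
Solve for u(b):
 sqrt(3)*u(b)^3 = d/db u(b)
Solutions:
 u(b) = -sqrt(2)*sqrt(-1/(C1 + sqrt(3)*b))/2
 u(b) = sqrt(2)*sqrt(-1/(C1 + sqrt(3)*b))/2


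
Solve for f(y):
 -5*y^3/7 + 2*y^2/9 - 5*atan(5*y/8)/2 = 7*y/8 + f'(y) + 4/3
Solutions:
 f(y) = C1 - 5*y^4/28 + 2*y^3/27 - 7*y^2/16 - 5*y*atan(5*y/8)/2 - 4*y/3 + 2*log(25*y^2 + 64)


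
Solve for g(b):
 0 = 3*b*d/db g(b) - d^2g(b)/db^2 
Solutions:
 g(b) = C1 + C2*erfi(sqrt(6)*b/2)


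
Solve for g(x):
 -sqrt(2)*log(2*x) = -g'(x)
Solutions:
 g(x) = C1 + sqrt(2)*x*log(x) - sqrt(2)*x + sqrt(2)*x*log(2)


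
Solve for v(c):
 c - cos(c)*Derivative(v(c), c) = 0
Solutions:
 v(c) = C1 + Integral(c/cos(c), c)


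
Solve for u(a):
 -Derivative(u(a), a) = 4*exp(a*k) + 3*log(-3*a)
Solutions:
 u(a) = C1 - 3*a*log(-a) + 3*a*(1 - log(3)) + Piecewise((-4*exp(a*k)/k, Ne(k, 0)), (-4*a, True))


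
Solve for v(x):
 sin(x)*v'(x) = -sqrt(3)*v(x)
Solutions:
 v(x) = C1*(cos(x) + 1)^(sqrt(3)/2)/(cos(x) - 1)^(sqrt(3)/2)


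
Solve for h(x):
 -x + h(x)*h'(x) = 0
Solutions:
 h(x) = -sqrt(C1 + x^2)
 h(x) = sqrt(C1 + x^2)


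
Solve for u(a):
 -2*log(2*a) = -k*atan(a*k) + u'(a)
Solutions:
 u(a) = C1 - 2*a*log(a) - 2*a*log(2) + 2*a + k*Piecewise((a*atan(a*k) - log(a^2*k^2 + 1)/(2*k), Ne(k, 0)), (0, True))


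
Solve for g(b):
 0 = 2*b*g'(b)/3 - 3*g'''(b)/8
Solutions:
 g(b) = C1 + Integral(C2*airyai(2*6^(1/3)*b/3) + C3*airybi(2*6^(1/3)*b/3), b)


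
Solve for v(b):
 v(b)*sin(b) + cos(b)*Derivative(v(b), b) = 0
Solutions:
 v(b) = C1*cos(b)


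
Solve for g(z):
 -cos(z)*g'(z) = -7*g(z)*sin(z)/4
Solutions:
 g(z) = C1/cos(z)^(7/4)


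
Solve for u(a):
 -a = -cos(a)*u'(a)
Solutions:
 u(a) = C1 + Integral(a/cos(a), a)


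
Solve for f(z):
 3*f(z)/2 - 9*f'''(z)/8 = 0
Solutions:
 f(z) = C3*exp(6^(2/3)*z/3) + (C1*sin(2^(2/3)*3^(1/6)*z/2) + C2*cos(2^(2/3)*3^(1/6)*z/2))*exp(-6^(2/3)*z/6)


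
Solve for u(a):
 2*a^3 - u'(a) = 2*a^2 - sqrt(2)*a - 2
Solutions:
 u(a) = C1 + a^4/2 - 2*a^3/3 + sqrt(2)*a^2/2 + 2*a


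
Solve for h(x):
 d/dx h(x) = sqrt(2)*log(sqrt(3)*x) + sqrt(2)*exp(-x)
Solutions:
 h(x) = C1 + sqrt(2)*x*log(x) + sqrt(2)*x*(-1 + log(3)/2) - sqrt(2)*exp(-x)


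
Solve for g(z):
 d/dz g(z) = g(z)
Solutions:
 g(z) = C1*exp(z)


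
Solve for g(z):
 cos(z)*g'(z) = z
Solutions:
 g(z) = C1 + Integral(z/cos(z), z)


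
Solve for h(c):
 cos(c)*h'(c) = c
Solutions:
 h(c) = C1 + Integral(c/cos(c), c)


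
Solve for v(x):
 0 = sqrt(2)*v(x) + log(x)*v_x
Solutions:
 v(x) = C1*exp(-sqrt(2)*li(x))


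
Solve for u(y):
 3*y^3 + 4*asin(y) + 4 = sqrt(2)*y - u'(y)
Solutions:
 u(y) = C1 - 3*y^4/4 + sqrt(2)*y^2/2 - 4*y*asin(y) - 4*y - 4*sqrt(1 - y^2)


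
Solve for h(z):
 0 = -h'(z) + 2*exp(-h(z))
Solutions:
 h(z) = log(C1 + 2*z)


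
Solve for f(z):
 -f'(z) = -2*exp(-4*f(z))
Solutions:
 f(z) = log(-I*(C1 + 8*z)^(1/4))
 f(z) = log(I*(C1 + 8*z)^(1/4))
 f(z) = log(-(C1 + 8*z)^(1/4))
 f(z) = log(C1 + 8*z)/4


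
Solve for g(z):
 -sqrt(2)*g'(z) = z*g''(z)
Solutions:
 g(z) = C1 + C2*z^(1 - sqrt(2))


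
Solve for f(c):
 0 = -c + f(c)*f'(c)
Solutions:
 f(c) = -sqrt(C1 + c^2)
 f(c) = sqrt(C1 + c^2)


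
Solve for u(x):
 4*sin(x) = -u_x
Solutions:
 u(x) = C1 + 4*cos(x)


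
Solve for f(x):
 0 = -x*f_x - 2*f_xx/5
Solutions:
 f(x) = C1 + C2*erf(sqrt(5)*x/2)


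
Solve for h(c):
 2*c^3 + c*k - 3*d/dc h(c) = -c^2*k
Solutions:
 h(c) = C1 + c^4/6 + c^3*k/9 + c^2*k/6


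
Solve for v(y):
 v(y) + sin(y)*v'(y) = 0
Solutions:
 v(y) = C1*sqrt(cos(y) + 1)/sqrt(cos(y) - 1)


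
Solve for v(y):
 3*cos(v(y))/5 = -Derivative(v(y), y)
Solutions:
 3*y/5 - log(sin(v(y)) - 1)/2 + log(sin(v(y)) + 1)/2 = C1


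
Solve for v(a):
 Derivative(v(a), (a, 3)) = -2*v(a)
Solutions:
 v(a) = C3*exp(-2^(1/3)*a) + (C1*sin(2^(1/3)*sqrt(3)*a/2) + C2*cos(2^(1/3)*sqrt(3)*a/2))*exp(2^(1/3)*a/2)


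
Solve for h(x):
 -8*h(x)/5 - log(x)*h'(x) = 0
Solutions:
 h(x) = C1*exp(-8*li(x)/5)


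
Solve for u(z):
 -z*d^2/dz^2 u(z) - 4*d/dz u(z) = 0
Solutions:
 u(z) = C1 + C2/z^3


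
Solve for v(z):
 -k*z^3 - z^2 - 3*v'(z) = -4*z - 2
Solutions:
 v(z) = C1 - k*z^4/12 - z^3/9 + 2*z^2/3 + 2*z/3


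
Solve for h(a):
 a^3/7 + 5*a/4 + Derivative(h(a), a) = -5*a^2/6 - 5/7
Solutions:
 h(a) = C1 - a^4/28 - 5*a^3/18 - 5*a^2/8 - 5*a/7


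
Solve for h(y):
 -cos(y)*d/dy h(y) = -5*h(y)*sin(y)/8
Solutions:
 h(y) = C1/cos(y)^(5/8)


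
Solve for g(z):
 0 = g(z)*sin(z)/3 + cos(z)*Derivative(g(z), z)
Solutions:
 g(z) = C1*cos(z)^(1/3)


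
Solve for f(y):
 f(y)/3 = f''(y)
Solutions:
 f(y) = C1*exp(-sqrt(3)*y/3) + C2*exp(sqrt(3)*y/3)


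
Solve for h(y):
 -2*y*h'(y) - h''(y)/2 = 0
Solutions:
 h(y) = C1 + C2*erf(sqrt(2)*y)


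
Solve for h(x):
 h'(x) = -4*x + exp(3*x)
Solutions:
 h(x) = C1 - 2*x^2 + exp(3*x)/3


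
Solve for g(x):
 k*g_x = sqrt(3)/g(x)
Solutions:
 g(x) = -sqrt(C1 + 2*sqrt(3)*x/k)
 g(x) = sqrt(C1 + 2*sqrt(3)*x/k)


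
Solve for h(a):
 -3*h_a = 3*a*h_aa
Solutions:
 h(a) = C1 + C2*log(a)


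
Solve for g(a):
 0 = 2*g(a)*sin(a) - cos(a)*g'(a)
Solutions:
 g(a) = C1/cos(a)^2


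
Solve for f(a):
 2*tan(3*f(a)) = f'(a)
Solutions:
 f(a) = -asin(C1*exp(6*a))/3 + pi/3
 f(a) = asin(C1*exp(6*a))/3


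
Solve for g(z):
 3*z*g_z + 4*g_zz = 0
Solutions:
 g(z) = C1 + C2*erf(sqrt(6)*z/4)


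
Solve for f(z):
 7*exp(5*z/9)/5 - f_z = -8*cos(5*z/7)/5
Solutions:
 f(z) = C1 + 63*exp(5*z/9)/25 + 56*sin(5*z/7)/25


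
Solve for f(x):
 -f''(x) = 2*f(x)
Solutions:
 f(x) = C1*sin(sqrt(2)*x) + C2*cos(sqrt(2)*x)


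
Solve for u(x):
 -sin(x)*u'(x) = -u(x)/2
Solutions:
 u(x) = C1*(cos(x) - 1)^(1/4)/(cos(x) + 1)^(1/4)


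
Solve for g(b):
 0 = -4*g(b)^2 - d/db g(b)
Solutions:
 g(b) = 1/(C1 + 4*b)


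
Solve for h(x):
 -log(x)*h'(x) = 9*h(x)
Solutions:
 h(x) = C1*exp(-9*li(x))


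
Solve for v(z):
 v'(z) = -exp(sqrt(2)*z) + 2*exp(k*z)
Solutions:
 v(z) = C1 - sqrt(2)*exp(sqrt(2)*z)/2 + 2*exp(k*z)/k


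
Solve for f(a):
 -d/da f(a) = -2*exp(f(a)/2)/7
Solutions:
 f(a) = 2*log(-1/(C1 + 2*a)) + 2*log(14)


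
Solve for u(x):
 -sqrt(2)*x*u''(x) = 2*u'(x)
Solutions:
 u(x) = C1 + C2*x^(1 - sqrt(2))


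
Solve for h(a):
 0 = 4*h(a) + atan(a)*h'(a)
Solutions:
 h(a) = C1*exp(-4*Integral(1/atan(a), a))


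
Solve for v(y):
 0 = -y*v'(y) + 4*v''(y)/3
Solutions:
 v(y) = C1 + C2*erfi(sqrt(6)*y/4)


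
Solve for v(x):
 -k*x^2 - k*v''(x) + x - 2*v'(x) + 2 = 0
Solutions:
 v(x) = C1 + C2*exp(-2*x/k) - k^3*x/4 + k^2*x^2/4 - k*x^3/6 - k*x/4 + x^2/4 + x


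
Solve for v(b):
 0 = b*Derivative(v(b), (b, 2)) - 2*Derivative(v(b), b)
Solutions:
 v(b) = C1 + C2*b^3


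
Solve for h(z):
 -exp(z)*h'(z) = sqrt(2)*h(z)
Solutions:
 h(z) = C1*exp(sqrt(2)*exp(-z))


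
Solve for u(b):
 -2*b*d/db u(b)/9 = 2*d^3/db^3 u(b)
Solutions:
 u(b) = C1 + Integral(C2*airyai(-3^(1/3)*b/3) + C3*airybi(-3^(1/3)*b/3), b)


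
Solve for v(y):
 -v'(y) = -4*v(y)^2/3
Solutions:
 v(y) = -3/(C1 + 4*y)


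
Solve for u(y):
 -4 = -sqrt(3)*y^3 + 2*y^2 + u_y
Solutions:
 u(y) = C1 + sqrt(3)*y^4/4 - 2*y^3/3 - 4*y


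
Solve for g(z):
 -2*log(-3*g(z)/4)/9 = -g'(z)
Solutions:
 -9*Integral(1/(log(-_y) - 2*log(2) + log(3)), (_y, g(z)))/2 = C1 - z


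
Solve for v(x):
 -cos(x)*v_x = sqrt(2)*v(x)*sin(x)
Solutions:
 v(x) = C1*cos(x)^(sqrt(2))


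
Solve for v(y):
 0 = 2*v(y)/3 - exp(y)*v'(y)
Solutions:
 v(y) = C1*exp(-2*exp(-y)/3)


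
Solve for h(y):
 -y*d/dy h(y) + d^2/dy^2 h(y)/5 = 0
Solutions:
 h(y) = C1 + C2*erfi(sqrt(10)*y/2)


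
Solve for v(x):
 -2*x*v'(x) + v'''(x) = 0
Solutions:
 v(x) = C1 + Integral(C2*airyai(2^(1/3)*x) + C3*airybi(2^(1/3)*x), x)


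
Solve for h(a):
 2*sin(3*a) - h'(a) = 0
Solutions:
 h(a) = C1 - 2*cos(3*a)/3


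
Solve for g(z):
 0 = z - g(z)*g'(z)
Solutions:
 g(z) = -sqrt(C1 + z^2)
 g(z) = sqrt(C1 + z^2)


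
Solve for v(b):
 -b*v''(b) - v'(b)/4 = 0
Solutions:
 v(b) = C1 + C2*b^(3/4)


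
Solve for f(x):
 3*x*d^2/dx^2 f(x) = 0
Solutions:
 f(x) = C1 + C2*x


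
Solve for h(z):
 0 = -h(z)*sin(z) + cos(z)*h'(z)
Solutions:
 h(z) = C1/cos(z)


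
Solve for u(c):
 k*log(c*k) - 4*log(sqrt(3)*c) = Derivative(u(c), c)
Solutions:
 u(c) = C1 + c*(k - 4)*log(c) + c*(k*log(k) - k - 2*log(3) + 4)


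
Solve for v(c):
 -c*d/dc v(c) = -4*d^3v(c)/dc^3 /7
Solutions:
 v(c) = C1 + Integral(C2*airyai(14^(1/3)*c/2) + C3*airybi(14^(1/3)*c/2), c)


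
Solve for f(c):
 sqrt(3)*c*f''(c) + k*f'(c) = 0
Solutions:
 f(c) = C1 + c^(-sqrt(3)*re(k)/3 + 1)*(C2*sin(sqrt(3)*log(c)*Abs(im(k))/3) + C3*cos(sqrt(3)*log(c)*im(k)/3))


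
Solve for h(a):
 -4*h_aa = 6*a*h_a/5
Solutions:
 h(a) = C1 + C2*erf(sqrt(15)*a/10)


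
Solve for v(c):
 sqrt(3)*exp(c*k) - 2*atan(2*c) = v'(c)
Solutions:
 v(c) = C1 - 2*c*atan(2*c) + sqrt(3)*Piecewise((exp(c*k)/k, Ne(k, 0)), (c, True)) + log(4*c^2 + 1)/2


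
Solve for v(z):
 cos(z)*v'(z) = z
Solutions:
 v(z) = C1 + Integral(z/cos(z), z)


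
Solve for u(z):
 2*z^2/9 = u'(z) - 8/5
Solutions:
 u(z) = C1 + 2*z^3/27 + 8*z/5


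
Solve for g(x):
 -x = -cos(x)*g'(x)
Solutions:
 g(x) = C1 + Integral(x/cos(x), x)


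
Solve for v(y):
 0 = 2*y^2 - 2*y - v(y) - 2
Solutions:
 v(y) = 2*y^2 - 2*y - 2


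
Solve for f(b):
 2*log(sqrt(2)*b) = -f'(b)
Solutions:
 f(b) = C1 - 2*b*log(b) - b*log(2) + 2*b


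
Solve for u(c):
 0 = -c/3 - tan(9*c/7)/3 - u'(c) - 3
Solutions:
 u(c) = C1 - c^2/6 - 3*c + 7*log(cos(9*c/7))/27


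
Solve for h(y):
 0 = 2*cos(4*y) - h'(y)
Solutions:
 h(y) = C1 + sin(4*y)/2


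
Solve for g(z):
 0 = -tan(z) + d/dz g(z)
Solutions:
 g(z) = C1 - log(cos(z))


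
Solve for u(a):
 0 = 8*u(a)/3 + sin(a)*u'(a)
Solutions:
 u(a) = C1*(cos(a) + 1)^(4/3)/(cos(a) - 1)^(4/3)


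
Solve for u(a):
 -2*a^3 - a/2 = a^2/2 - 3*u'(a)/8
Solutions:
 u(a) = C1 + 4*a^4/3 + 4*a^3/9 + 2*a^2/3


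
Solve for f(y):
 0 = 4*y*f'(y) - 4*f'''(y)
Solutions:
 f(y) = C1 + Integral(C2*airyai(y) + C3*airybi(y), y)


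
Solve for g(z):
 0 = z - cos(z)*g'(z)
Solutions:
 g(z) = C1 + Integral(z/cos(z), z)


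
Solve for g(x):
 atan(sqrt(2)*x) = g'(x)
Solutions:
 g(x) = C1 + x*atan(sqrt(2)*x) - sqrt(2)*log(2*x^2 + 1)/4


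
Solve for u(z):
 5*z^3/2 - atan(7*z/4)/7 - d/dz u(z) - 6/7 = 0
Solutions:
 u(z) = C1 + 5*z^4/8 - z*atan(7*z/4)/7 - 6*z/7 + 2*log(49*z^2 + 16)/49


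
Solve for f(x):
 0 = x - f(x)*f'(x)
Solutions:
 f(x) = -sqrt(C1 + x^2)
 f(x) = sqrt(C1 + x^2)


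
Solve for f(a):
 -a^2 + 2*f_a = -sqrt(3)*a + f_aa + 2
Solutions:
 f(a) = C1 + C2*exp(2*a) + a^3/6 - sqrt(3)*a^2/4 + a^2/4 - sqrt(3)*a/4 + 5*a/4


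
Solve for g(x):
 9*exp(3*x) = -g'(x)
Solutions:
 g(x) = C1 - 3*exp(3*x)


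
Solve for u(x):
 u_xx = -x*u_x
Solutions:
 u(x) = C1 + C2*erf(sqrt(2)*x/2)


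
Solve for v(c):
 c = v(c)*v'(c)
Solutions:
 v(c) = -sqrt(C1 + c^2)
 v(c) = sqrt(C1 + c^2)


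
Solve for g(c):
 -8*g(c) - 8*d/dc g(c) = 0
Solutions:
 g(c) = C1*exp(-c)


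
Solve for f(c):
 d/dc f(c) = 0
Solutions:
 f(c) = C1


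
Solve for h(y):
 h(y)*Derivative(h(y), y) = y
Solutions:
 h(y) = -sqrt(C1 + y^2)
 h(y) = sqrt(C1 + y^2)


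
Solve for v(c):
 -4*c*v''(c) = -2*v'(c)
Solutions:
 v(c) = C1 + C2*c^(3/2)


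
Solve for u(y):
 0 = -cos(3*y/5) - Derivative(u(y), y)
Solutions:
 u(y) = C1 - 5*sin(3*y/5)/3


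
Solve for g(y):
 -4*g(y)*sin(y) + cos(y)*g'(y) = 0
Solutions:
 g(y) = C1/cos(y)^4


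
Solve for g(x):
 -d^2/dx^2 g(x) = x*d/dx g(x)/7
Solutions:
 g(x) = C1 + C2*erf(sqrt(14)*x/14)


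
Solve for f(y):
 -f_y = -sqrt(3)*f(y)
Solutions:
 f(y) = C1*exp(sqrt(3)*y)


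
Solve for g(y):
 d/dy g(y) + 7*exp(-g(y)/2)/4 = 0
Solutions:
 g(y) = 2*log(C1 - 7*y/8)


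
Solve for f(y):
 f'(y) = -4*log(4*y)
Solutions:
 f(y) = C1 - 4*y*log(y) - y*log(256) + 4*y


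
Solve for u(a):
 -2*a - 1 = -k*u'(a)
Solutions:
 u(a) = C1 + a^2/k + a/k


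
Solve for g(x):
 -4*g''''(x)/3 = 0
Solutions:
 g(x) = C1 + C2*x + C3*x^2 + C4*x^3


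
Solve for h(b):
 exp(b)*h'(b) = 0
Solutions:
 h(b) = C1


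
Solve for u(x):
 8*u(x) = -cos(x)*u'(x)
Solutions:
 u(x) = C1*(sin(x)^4 - 4*sin(x)^3 + 6*sin(x)^2 - 4*sin(x) + 1)/(sin(x)^4 + 4*sin(x)^3 + 6*sin(x)^2 + 4*sin(x) + 1)


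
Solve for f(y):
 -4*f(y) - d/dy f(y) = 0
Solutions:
 f(y) = C1*exp(-4*y)


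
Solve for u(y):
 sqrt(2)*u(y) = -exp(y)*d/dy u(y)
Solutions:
 u(y) = C1*exp(sqrt(2)*exp(-y))


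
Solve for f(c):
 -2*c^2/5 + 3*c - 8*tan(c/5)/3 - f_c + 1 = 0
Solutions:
 f(c) = C1 - 2*c^3/15 + 3*c^2/2 + c + 40*log(cos(c/5))/3


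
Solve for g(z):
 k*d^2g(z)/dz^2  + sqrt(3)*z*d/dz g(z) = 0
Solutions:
 g(z) = C1 + C2*sqrt(k)*erf(sqrt(2)*3^(1/4)*z*sqrt(1/k)/2)


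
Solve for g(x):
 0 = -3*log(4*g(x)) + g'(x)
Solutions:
 -Integral(1/(log(_y) + 2*log(2)), (_y, g(x)))/3 = C1 - x


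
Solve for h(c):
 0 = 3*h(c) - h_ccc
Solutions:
 h(c) = C3*exp(3^(1/3)*c) + (C1*sin(3^(5/6)*c/2) + C2*cos(3^(5/6)*c/2))*exp(-3^(1/3)*c/2)


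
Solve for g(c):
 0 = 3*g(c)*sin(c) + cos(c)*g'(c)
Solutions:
 g(c) = C1*cos(c)^3


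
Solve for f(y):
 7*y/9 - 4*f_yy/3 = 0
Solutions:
 f(y) = C1 + C2*y + 7*y^3/72


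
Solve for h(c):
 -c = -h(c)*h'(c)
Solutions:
 h(c) = -sqrt(C1 + c^2)
 h(c) = sqrt(C1 + c^2)


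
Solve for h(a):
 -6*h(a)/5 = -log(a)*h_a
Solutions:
 h(a) = C1*exp(6*li(a)/5)


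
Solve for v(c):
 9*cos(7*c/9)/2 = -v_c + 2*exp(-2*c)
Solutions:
 v(c) = C1 - 81*sin(7*c/9)/14 - exp(-2*c)


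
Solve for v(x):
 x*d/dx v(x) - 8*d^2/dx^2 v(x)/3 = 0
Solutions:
 v(x) = C1 + C2*erfi(sqrt(3)*x/4)


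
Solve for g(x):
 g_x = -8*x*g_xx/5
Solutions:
 g(x) = C1 + C2*x^(3/8)


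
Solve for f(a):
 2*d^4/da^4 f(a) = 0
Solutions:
 f(a) = C1 + C2*a + C3*a^2 + C4*a^3


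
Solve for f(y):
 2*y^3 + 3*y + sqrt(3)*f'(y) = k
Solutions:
 f(y) = C1 + sqrt(3)*k*y/3 - sqrt(3)*y^4/6 - sqrt(3)*y^2/2


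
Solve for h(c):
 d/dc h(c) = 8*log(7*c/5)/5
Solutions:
 h(c) = C1 + 8*c*log(c)/5 - 8*c*log(5)/5 - 8*c/5 + 8*c*log(7)/5


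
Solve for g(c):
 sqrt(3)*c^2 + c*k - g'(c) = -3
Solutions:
 g(c) = C1 + sqrt(3)*c^3/3 + c^2*k/2 + 3*c


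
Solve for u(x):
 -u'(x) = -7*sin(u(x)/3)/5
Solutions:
 -7*x/5 + 3*log(cos(u(x)/3) - 1)/2 - 3*log(cos(u(x)/3) + 1)/2 = C1


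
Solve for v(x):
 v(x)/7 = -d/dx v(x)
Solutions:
 v(x) = C1*exp(-x/7)


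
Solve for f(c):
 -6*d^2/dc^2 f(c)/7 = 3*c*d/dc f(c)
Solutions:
 f(c) = C1 + C2*erf(sqrt(7)*c/2)


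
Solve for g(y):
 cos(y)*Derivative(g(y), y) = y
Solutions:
 g(y) = C1 + Integral(y/cos(y), y)


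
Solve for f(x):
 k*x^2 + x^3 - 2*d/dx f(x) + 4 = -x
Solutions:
 f(x) = C1 + k*x^3/6 + x^4/8 + x^2/4 + 2*x


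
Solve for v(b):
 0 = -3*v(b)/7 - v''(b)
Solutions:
 v(b) = C1*sin(sqrt(21)*b/7) + C2*cos(sqrt(21)*b/7)


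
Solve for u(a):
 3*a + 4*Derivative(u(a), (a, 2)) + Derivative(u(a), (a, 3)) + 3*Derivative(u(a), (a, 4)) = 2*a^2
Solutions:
 u(a) = C1 + C2*a + a^4/24 - a^3/6 - a^2/4 + (C3*sin(sqrt(47)*a/6) + C4*cos(sqrt(47)*a/6))*exp(-a/6)


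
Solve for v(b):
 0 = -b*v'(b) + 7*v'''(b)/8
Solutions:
 v(b) = C1 + Integral(C2*airyai(2*7^(2/3)*b/7) + C3*airybi(2*7^(2/3)*b/7), b)


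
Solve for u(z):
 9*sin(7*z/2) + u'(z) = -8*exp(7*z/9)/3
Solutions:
 u(z) = C1 - 24*exp(7*z/9)/7 + 18*cos(7*z/2)/7


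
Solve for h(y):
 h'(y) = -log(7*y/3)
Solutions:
 h(y) = C1 - y*log(y) + y*log(3/7) + y


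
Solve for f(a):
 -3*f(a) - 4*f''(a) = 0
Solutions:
 f(a) = C1*sin(sqrt(3)*a/2) + C2*cos(sqrt(3)*a/2)


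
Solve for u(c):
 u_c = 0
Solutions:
 u(c) = C1


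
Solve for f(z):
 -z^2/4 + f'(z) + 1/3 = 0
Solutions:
 f(z) = C1 + z^3/12 - z/3


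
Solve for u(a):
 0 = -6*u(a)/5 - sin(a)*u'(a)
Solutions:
 u(a) = C1*(cos(a) + 1)^(3/5)/(cos(a) - 1)^(3/5)


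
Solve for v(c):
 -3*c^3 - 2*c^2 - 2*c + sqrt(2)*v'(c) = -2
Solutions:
 v(c) = C1 + 3*sqrt(2)*c^4/8 + sqrt(2)*c^3/3 + sqrt(2)*c^2/2 - sqrt(2)*c


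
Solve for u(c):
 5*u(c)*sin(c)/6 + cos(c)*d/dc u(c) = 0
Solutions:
 u(c) = C1*cos(c)^(5/6)


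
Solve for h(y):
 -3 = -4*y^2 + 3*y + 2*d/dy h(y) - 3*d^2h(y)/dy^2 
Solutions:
 h(y) = C1 + C2*exp(2*y/3) + 2*y^3/3 + 9*y^2/4 + 21*y/4


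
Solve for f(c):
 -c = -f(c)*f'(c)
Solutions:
 f(c) = -sqrt(C1 + c^2)
 f(c) = sqrt(C1 + c^2)


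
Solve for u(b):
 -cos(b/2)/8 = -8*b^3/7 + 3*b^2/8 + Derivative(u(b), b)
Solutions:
 u(b) = C1 + 2*b^4/7 - b^3/8 - sin(b/2)/4


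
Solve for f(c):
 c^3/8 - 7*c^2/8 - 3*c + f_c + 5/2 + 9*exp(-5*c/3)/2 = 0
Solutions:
 f(c) = C1 - c^4/32 + 7*c^3/24 + 3*c^2/2 - 5*c/2 + 27*exp(-5*c/3)/10


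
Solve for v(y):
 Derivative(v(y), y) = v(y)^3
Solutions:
 v(y) = -sqrt(2)*sqrt(-1/(C1 + y))/2
 v(y) = sqrt(2)*sqrt(-1/(C1 + y))/2


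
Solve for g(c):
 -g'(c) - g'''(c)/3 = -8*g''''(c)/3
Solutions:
 g(c) = C1 + C2*exp(c*(-(72*sqrt(1297) + 2593)^(1/3) - 1/(72*sqrt(1297) + 2593)^(1/3) + 2)/48)*sin(sqrt(3)*c*(-(72*sqrt(1297) + 2593)^(1/3) + (72*sqrt(1297) + 2593)^(-1/3))/48) + C3*exp(c*(-(72*sqrt(1297) + 2593)^(1/3) - 1/(72*sqrt(1297) + 2593)^(1/3) + 2)/48)*cos(sqrt(3)*c*(-(72*sqrt(1297) + 2593)^(1/3) + (72*sqrt(1297) + 2593)^(-1/3))/48) + C4*exp(c*((72*sqrt(1297) + 2593)^(-1/3) + 1 + (72*sqrt(1297) + 2593)^(1/3))/24)


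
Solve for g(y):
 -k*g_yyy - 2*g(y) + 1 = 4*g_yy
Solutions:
 g(y) = C1*exp(-y*((sqrt(((27 + 64/k^2)^2 - 4096/k^4)/k^2) + 27/k + 64/k^3)^(1/3) + 4/k + 16/(k^2*(sqrt(((27 + 64/k^2)^2 - 4096/k^4)/k^2) + 27/k + 64/k^3)^(1/3)))/3) + C2*exp(y*((sqrt(((27 + 64/k^2)^2 - 4096/k^4)/k^2) + 27/k + 64/k^3)^(1/3) - sqrt(3)*I*(sqrt(((27 + 64/k^2)^2 - 4096/k^4)/k^2) + 27/k + 64/k^3)^(1/3) - 8/k - 64/(k^2*(-1 + sqrt(3)*I)*(sqrt(((27 + 64/k^2)^2 - 4096/k^4)/k^2) + 27/k + 64/k^3)^(1/3)))/6) + C3*exp(y*((sqrt(((27 + 64/k^2)^2 - 4096/k^4)/k^2) + 27/k + 64/k^3)^(1/3) + sqrt(3)*I*(sqrt(((27 + 64/k^2)^2 - 4096/k^4)/k^2) + 27/k + 64/k^3)^(1/3) - 8/k + 64/(k^2*(1 + sqrt(3)*I)*(sqrt(((27 + 64/k^2)^2 - 4096/k^4)/k^2) + 27/k + 64/k^3)^(1/3)))/6) + 1/2


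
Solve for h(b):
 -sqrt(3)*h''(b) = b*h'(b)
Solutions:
 h(b) = C1 + C2*erf(sqrt(2)*3^(3/4)*b/6)


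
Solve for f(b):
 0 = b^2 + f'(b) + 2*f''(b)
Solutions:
 f(b) = C1 + C2*exp(-b/2) - b^3/3 + 2*b^2 - 8*b


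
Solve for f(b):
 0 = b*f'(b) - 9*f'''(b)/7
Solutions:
 f(b) = C1 + Integral(C2*airyai(21^(1/3)*b/3) + C3*airybi(21^(1/3)*b/3), b)


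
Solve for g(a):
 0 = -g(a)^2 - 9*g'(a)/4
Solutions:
 g(a) = 9/(C1 + 4*a)


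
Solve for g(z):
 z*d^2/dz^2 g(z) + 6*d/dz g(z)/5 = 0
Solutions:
 g(z) = C1 + C2/z^(1/5)


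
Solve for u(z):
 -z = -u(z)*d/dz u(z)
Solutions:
 u(z) = -sqrt(C1 + z^2)
 u(z) = sqrt(C1 + z^2)


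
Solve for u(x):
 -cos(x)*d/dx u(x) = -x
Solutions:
 u(x) = C1 + Integral(x/cos(x), x)


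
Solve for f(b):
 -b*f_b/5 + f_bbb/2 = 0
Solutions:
 f(b) = C1 + Integral(C2*airyai(2^(1/3)*5^(2/3)*b/5) + C3*airybi(2^(1/3)*5^(2/3)*b/5), b)


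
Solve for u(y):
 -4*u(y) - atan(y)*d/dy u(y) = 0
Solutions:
 u(y) = C1*exp(-4*Integral(1/atan(y), y))


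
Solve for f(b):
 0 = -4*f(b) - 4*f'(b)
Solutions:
 f(b) = C1*exp(-b)


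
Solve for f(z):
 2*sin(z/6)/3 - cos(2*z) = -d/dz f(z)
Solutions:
 f(z) = C1 + sin(2*z)/2 + 4*cos(z/6)


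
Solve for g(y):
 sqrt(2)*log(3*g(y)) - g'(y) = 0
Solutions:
 -sqrt(2)*Integral(1/(log(_y) + log(3)), (_y, g(y)))/2 = C1 - y


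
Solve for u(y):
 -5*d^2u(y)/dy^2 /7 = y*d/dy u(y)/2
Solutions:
 u(y) = C1 + C2*erf(sqrt(35)*y/10)


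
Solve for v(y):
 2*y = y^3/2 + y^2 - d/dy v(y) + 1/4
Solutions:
 v(y) = C1 + y^4/8 + y^3/3 - y^2 + y/4


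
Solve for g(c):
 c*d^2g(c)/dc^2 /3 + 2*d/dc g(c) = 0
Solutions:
 g(c) = C1 + C2/c^5


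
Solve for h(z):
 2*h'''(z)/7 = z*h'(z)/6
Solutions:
 h(z) = C1 + Integral(C2*airyai(126^(1/3)*z/6) + C3*airybi(126^(1/3)*z/6), z)


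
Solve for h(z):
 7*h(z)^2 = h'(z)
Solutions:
 h(z) = -1/(C1 + 7*z)


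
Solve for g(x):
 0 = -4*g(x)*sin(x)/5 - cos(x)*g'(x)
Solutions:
 g(x) = C1*cos(x)^(4/5)


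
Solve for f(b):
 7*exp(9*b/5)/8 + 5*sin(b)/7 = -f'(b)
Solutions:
 f(b) = C1 - 35*exp(9*b/5)/72 + 5*cos(b)/7


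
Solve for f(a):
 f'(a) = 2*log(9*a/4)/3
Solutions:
 f(a) = C1 + 2*a*log(a)/3 - 4*a*log(2)/3 - 2*a/3 + 4*a*log(3)/3


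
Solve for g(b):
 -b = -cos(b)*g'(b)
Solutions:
 g(b) = C1 + Integral(b/cos(b), b)


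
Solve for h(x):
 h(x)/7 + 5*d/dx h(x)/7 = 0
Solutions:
 h(x) = C1*exp(-x/5)


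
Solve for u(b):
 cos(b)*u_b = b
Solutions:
 u(b) = C1 + Integral(b/cos(b), b)


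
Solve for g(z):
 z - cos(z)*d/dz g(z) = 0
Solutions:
 g(z) = C1 + Integral(z/cos(z), z)


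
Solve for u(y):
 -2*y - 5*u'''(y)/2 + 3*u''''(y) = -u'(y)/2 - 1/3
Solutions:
 u(y) = C1 + C2*exp(y*(25/(18*sqrt(354) + 361)^(1/3) + (18*sqrt(354) + 361)^(1/3) + 10)/36)*sin(sqrt(3)*y*(-(18*sqrt(354) + 361)^(1/3) + 25/(18*sqrt(354) + 361)^(1/3))/36) + C3*exp(y*(25/(18*sqrt(354) + 361)^(1/3) + (18*sqrt(354) + 361)^(1/3) + 10)/36)*cos(sqrt(3)*y*(-(18*sqrt(354) + 361)^(1/3) + 25/(18*sqrt(354) + 361)^(1/3))/36) + C4*exp(y*(-(18*sqrt(354) + 361)^(1/3) - 25/(18*sqrt(354) + 361)^(1/3) + 5)/18) + 2*y^2 - 2*y/3


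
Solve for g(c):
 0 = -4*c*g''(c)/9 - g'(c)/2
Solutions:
 g(c) = C1 + C2/c^(1/8)


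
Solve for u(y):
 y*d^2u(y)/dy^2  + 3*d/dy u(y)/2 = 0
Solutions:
 u(y) = C1 + C2/sqrt(y)


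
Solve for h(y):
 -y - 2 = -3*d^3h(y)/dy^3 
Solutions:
 h(y) = C1 + C2*y + C3*y^2 + y^4/72 + y^3/9


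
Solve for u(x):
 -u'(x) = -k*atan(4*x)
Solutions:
 u(x) = C1 + k*(x*atan(4*x) - log(16*x^2 + 1)/8)


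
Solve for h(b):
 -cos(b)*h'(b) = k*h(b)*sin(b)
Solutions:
 h(b) = C1*exp(k*log(cos(b)))


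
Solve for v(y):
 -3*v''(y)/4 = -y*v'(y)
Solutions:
 v(y) = C1 + C2*erfi(sqrt(6)*y/3)


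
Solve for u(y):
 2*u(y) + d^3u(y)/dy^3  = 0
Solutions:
 u(y) = C3*exp(-2^(1/3)*y) + (C1*sin(2^(1/3)*sqrt(3)*y/2) + C2*cos(2^(1/3)*sqrt(3)*y/2))*exp(2^(1/3)*y/2)


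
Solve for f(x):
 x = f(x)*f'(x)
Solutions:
 f(x) = -sqrt(C1 + x^2)
 f(x) = sqrt(C1 + x^2)


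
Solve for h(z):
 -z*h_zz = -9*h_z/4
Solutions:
 h(z) = C1 + C2*z^(13/4)


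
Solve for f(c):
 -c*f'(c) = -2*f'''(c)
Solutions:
 f(c) = C1 + Integral(C2*airyai(2^(2/3)*c/2) + C3*airybi(2^(2/3)*c/2), c)


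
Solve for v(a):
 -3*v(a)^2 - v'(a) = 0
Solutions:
 v(a) = 1/(C1 + 3*a)


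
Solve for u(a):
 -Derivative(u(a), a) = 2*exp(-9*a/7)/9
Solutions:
 u(a) = C1 + 14*exp(-9*a/7)/81


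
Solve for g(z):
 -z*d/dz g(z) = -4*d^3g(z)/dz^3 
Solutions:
 g(z) = C1 + Integral(C2*airyai(2^(1/3)*z/2) + C3*airybi(2^(1/3)*z/2), z)


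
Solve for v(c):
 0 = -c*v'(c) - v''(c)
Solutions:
 v(c) = C1 + C2*erf(sqrt(2)*c/2)


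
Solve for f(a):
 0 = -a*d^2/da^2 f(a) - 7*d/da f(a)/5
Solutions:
 f(a) = C1 + C2/a^(2/5)


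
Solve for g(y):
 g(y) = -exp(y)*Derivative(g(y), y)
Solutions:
 g(y) = C1*exp(exp(-y))


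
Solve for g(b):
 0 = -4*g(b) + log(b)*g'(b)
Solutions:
 g(b) = C1*exp(4*li(b))


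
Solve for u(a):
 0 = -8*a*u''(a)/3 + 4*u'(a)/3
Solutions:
 u(a) = C1 + C2*a^(3/2)


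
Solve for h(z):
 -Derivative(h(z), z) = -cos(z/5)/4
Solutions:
 h(z) = C1 + 5*sin(z/5)/4


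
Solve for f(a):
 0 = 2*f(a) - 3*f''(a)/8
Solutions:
 f(a) = C1*exp(-4*sqrt(3)*a/3) + C2*exp(4*sqrt(3)*a/3)


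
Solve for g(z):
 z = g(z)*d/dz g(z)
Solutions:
 g(z) = -sqrt(C1 + z^2)
 g(z) = sqrt(C1 + z^2)


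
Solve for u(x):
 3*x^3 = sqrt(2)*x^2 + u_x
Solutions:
 u(x) = C1 + 3*x^4/4 - sqrt(2)*x^3/3


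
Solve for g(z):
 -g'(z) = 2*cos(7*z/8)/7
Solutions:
 g(z) = C1 - 16*sin(7*z/8)/49


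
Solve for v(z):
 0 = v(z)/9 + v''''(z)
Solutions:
 v(z) = (C1*sin(sqrt(6)*z/6) + C2*cos(sqrt(6)*z/6))*exp(-sqrt(6)*z/6) + (C3*sin(sqrt(6)*z/6) + C4*cos(sqrt(6)*z/6))*exp(sqrt(6)*z/6)


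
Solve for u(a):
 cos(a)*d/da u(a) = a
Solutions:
 u(a) = C1 + Integral(a/cos(a), a)


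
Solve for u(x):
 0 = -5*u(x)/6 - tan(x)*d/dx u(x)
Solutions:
 u(x) = C1/sin(x)^(5/6)


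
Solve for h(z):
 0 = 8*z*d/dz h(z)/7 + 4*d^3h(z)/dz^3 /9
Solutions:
 h(z) = C1 + Integral(C2*airyai(-18^(1/3)*7^(2/3)*z/7) + C3*airybi(-18^(1/3)*7^(2/3)*z/7), z)


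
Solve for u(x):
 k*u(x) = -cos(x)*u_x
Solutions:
 u(x) = C1*exp(k*(log(sin(x) - 1) - log(sin(x) + 1))/2)


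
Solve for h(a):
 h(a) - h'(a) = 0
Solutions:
 h(a) = C1*exp(a)


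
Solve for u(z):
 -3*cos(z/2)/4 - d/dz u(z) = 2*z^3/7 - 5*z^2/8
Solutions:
 u(z) = C1 - z^4/14 + 5*z^3/24 - 3*sin(z/2)/2


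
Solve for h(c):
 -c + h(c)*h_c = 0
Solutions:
 h(c) = -sqrt(C1 + c^2)
 h(c) = sqrt(C1 + c^2)


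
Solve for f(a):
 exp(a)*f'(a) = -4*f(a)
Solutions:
 f(a) = C1*exp(4*exp(-a))


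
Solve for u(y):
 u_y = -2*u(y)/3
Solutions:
 u(y) = C1*exp(-2*y/3)


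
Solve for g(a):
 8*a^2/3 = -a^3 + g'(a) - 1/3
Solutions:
 g(a) = C1 + a^4/4 + 8*a^3/9 + a/3


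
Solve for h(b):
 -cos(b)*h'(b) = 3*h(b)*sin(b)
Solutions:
 h(b) = C1*cos(b)^3
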